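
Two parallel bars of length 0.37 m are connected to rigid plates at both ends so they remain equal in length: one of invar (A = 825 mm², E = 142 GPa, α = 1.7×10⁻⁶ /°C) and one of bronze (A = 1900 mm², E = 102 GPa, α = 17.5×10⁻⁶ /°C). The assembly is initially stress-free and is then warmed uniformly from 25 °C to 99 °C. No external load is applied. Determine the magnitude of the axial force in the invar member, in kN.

Both members must finish at the same length. With the larger α, the bronze tends to over-expand; the plates restrain it, putting the bronze in compression and the invar in tension. With no external load the two internal forces are equal and opposite, magnitude P.
Setting the final lengths equal and cancelling L: (α₁ − α₂)ΔT = P/(A₁E₁) + P/(A₂E₂).
|α₁ − α₂|·ΔT = 15.8×10⁻⁶ × 74 = 0.001169.
1/(A₁E₁) + 1/(A₂E₂) = 1/(825×142×10³) + 1/(1900×102×10³) = 1.37×10⁻⁸ N⁻¹.
P = 0.001169 / 1.37×10⁻⁸ = 85370 N = 85.37 kN.

P ≈ 85.4 kN (tensile in the invar)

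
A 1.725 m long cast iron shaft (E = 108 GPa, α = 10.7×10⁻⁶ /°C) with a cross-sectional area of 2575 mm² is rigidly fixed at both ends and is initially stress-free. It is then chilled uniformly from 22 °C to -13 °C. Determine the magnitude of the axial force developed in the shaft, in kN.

P ≈ 104 kN (tensile)

Full restraint means ε = 0, so the stress is σ = EαΔT = 108×10³ × 10.7×10⁻⁶ × 35 = 40.45 MPa.
P = AEαΔT = 2575 × 108×10³ × 10.7×10⁻⁶ × 35 = 104.1 kN (tensile).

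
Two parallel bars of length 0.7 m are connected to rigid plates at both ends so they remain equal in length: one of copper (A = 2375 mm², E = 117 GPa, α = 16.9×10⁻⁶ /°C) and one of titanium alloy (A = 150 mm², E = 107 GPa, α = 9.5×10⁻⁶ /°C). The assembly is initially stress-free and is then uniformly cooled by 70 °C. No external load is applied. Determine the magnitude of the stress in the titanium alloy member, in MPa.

Both members must finish at the same length. With the larger α, the copper tends to over-contract; the plates restrain it, putting the copper in tension and the titanium alloy in compression. With no external load the two internal forces are equal and opposite, magnitude P.
Equating the net (thermal + elastic) strains gives |α₁ − α₂|·ΔT = P·[1/(A₁E₁) + 1/(A₂E₂)].
|α₁ − α₂|·ΔT = 7.4×10⁻⁶ × 70 = 0.000518.
1/(A₁E₁) + 1/(A₂E₂) = 1/(2375×117×10³) + 1/(150×107×10³) = 6.59×10⁻⁸ N⁻¹.
P = 0.000518 / 6.59×10⁻⁸ = 7860 N = 7.86 kN.
σ_{titanium alloy} = P/A₂ = 7860/150 = 52.4 MPa, compressive.

σ ≈ 52.4 MPa (compressive)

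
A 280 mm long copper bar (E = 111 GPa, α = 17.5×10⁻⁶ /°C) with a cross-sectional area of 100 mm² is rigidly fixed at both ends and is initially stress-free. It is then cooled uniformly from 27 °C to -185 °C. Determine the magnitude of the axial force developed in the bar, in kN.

Full restraint means ε = 0, so the stress is σ = EαΔT = 111×10³ × 17.5×10⁻⁶ × 212 = 411.8 MPa.
P = AEαΔT = 100 × 111×10³ × 17.5×10⁻⁶ × 212 = 41.18 kN (tensile).

P ≈ 41.2 kN (tensile)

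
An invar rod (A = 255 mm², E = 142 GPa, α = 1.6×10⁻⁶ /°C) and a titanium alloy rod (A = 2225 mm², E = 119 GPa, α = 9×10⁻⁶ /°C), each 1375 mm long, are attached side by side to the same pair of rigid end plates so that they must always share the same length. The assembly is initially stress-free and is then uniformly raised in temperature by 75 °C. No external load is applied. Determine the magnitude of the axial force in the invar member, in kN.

P ≈ 17.7 kN (tensile in the invar)

Both members must finish at the same length. With the larger α, the titanium alloy tends to over-expand; the plates restrain it, putting the titanium alloy in compression and the invar in tension. With no external load the two internal forces are equal and opposite, magnitude P.
Compatibility of the two members (thermal + elastic change equal): (α₁ − α₂)ΔT = P·[1/(A₁E₁) + 1/(A₂E₂)].
|α₁ − α₂|·ΔT = 7.4×10⁻⁶ × 75 = 0.000555.
1/(A₁E₁) + 1/(A₂E₂) = 1/(255×142×10³) + 1/(2225×119×10³) = 3.139×10⁻⁸ N⁻¹.
P = 0.000555 / 3.139×10⁻⁸ = 17680 N = 17.68 kN.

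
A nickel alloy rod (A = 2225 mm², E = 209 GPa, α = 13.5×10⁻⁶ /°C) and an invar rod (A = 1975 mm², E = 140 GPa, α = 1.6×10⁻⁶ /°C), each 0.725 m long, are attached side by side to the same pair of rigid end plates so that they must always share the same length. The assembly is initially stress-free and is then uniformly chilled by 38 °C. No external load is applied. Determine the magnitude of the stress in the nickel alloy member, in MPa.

Equilibrium of a rigid end plate with no external load gives equal and opposite internal forces ±P in the two members. Since α_{nickel alloy} > α_{invar}, cooling drives the nickel alloy into tension and the invar into compression.
Setting the final lengths equal and cancelling L: (α₁ − α₂)ΔT = P/(A₁E₁) + P/(A₂E₂).
|α₁ − α₂|·ΔT = 11.9×10⁻⁶ × 38 = 0.0004522.
1/(A₁E₁) + 1/(A₂E₂) = 1/(2225×209×10³) + 1/(1975×140×10³) = 5.767×10⁻⁹ N⁻¹.
P = 0.0004522 / 5.767×10⁻⁹ = 78410 N = 78.41 kN.
σ_{nickel alloy} = P/A₁ = 78410/2225 = 35.24 MPa, tensile.

σ ≈ 35.2 MPa (tensile)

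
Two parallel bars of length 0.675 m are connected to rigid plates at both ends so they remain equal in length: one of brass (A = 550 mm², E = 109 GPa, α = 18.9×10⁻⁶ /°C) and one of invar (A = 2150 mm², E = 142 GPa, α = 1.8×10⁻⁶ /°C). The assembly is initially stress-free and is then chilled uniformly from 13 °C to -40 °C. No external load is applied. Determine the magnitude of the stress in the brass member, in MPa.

σ ≈ 82.6 MPa (tensile)

Both members must finish at the same length. With the larger α, the brass tends to over-contract; the plates restrain it, putting the brass in tension and the invar in compression. With no external load the two internal forces are equal and opposite, magnitude P.
Compatibility of the two members (thermal + elastic change equal): (α₁ − α₂)ΔT = P·[1/(A₁E₁) + 1/(A₂E₂)].
|α₁ − α₂|·ΔT = 17.1×10⁻⁶ × 53 = 0.0009063.
1/(A₁E₁) + 1/(A₂E₂) = 1/(550×109×10³) + 1/(2150×142×10³) = 1.996×10⁻⁸ N⁻¹.
So P = 0.0009063 / 1.996×10⁻⁸ = 45.41 kN.
σ_{brass} = P/A₁ = 45410/550 = 82.57 MPa, tensile.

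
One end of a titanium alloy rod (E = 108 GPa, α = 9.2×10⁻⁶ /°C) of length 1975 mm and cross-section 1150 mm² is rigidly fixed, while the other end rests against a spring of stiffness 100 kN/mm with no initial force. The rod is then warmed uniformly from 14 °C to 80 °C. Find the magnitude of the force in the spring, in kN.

P ≈ 46.3 kN

If the spring were absent the rod would lengthen by αΔT L = 9.2×10⁻⁶ × 66 × 1975 = 1.199 mm.
Let P be the compressive force at the spring. The rod shortens elastically by PL/(AE) and the spring compresses by P/k; together these equal δ_free.
P [ L/(AE) + 1/k ] = δ_free → P [ 1975/(1150×108×10³) + 1/(100×10³) ] = 1.199.
P = 1.199 / 2.59×10⁻⁵ = 46300 N.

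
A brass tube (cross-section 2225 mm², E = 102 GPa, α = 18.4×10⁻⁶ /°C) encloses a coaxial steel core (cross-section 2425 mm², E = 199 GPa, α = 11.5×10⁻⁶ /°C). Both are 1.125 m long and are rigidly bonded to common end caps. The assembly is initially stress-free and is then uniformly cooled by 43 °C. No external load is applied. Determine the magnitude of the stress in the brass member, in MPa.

Both members must finish at the same length. With the larger α, the brass tends to over-contract; the plates restrain it, putting the brass in tension and the steel in compression. With no external load the two internal forces are equal and opposite, magnitude P.
Compatibility of the two members (thermal + elastic change equal): (α₁ − α₂)ΔT = P·[1/(A₁E₁) + 1/(A₂E₂)].
|α₁ − α₂|·ΔT = 6.9×10⁻⁶ × 43 = 0.0002967.
1/(A₁E₁) + 1/(A₂E₂) = 1/(2225×102×10³) + 1/(2425×199×10³) = 6.478×10⁻⁹ N⁻¹.
So P = 0.0002967 / 6.478×10⁻⁹ = 45.8 kN.
σ_{brass} = P/A₁ = 45800/2225 = 20.58 MPa, tensile.

σ ≈ 20.6 MPa (tensile)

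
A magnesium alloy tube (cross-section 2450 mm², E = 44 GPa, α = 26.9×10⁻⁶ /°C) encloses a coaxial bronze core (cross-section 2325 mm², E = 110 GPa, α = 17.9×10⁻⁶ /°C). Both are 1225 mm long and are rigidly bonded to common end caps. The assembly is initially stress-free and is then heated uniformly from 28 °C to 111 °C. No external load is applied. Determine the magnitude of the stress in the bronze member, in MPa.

Both members must finish at the same length. With the larger α, the magnesium alloy tends to over-expand; the plates restrain it, putting the magnesium alloy in compression and the bronze in tension. With no external load the two internal forces are equal and opposite, magnitude P.
Setting the final lengths equal and cancelling L: (α₁ − α₂)ΔT = P/(A₁E₁) + P/(A₂E₂).
|α₁ − α₂|·ΔT = 9×10⁻⁶ × 83 = 0.000747.
1/(A₁E₁) + 1/(A₂E₂) = 1/(2450×44×10³) + 1/(2325×110×10³) = 1.319×10⁻⁸ N⁻¹.
So P = 0.000747 / 1.319×10⁻⁸ = 56.65 kN.
σ_{bronze} = P/A₂ = 56650/2325 = 24.37 MPa, tensile.

σ ≈ 24.4 MPa (tensile)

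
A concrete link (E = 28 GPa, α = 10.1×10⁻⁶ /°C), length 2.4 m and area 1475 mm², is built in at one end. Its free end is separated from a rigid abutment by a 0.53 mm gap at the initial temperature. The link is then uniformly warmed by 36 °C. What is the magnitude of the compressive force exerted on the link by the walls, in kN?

P ≈ 5.9 kN

Free thermal elongation = αΔT L = 10.1×10⁻⁶ × 36 × 2400 = 0.8726 mm.
This exceeds the 0.53 mm gap, so the wall pushes back. The portion of expansion that must be recovered elastically is δ_free − gap = 0.8726 − 0.53 = 0.3426 mm.
So σ = E(δ_free − g)/L = 28×10³ × 0.3426/2400 = 3.997 MPa.
P = σA = 3.997 × 1475 = 5.896 kN.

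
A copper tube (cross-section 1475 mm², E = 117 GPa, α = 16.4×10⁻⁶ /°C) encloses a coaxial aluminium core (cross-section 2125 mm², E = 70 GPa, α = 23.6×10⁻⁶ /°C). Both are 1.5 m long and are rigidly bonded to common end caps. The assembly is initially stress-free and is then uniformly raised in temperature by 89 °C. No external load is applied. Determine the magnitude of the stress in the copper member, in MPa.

σ ≈ 34.7 MPa (tensile)

The aluminium has the larger α, so on heating it would change length more than the copper if both were free. The rigid plates force a common final length, so the aluminium is put into compression and the copper into tension, with equal and opposite forces P (no external load).
Compatibility of the two members (thermal + elastic change equal): (α₁ − α₂)ΔT = P·[1/(A₁E₁) + 1/(A₂E₂)].
|α₁ − α₂|·ΔT = 7.2×10⁻⁶ × 89 = 0.0006408.
1/(A₁E₁) + 1/(A₂E₂) = 1/(1475×117×10³) + 1/(2125×70×10³) = 1.252×10⁻⁸ N⁻¹.
So P = 0.0006408 / 1.252×10⁻⁸ = 51.19 kN.
σ_{copper} = P/A₁ = 51190/1475 = 34.71 MPa, tensile.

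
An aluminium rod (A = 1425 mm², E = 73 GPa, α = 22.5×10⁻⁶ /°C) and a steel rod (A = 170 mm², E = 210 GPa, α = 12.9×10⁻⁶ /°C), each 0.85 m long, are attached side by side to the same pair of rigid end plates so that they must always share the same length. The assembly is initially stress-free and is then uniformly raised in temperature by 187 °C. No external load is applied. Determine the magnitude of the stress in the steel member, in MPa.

σ ≈ 281 MPa (tensile)

Equilibrium of a rigid end plate with no external load gives equal and opposite internal forces ±P in the two members. Since α_{aluminium} > α_{steel}, heating drives the aluminium into compression and the steel into tension.
Equating the net (thermal + elastic) strains gives |α₁ − α₂|·ΔT = P·[1/(A₁E₁) + 1/(A₂E₂)].
|α₁ − α₂|·ΔT = 9.6×10⁻⁶ × 187 = 0.001795.
1/(A₁E₁) + 1/(A₂E₂) = 1/(1425×73×10³) + 1/(170×210×10³) = 3.762×10⁻⁸ N⁻¹.
P = 0.001795 / 3.762×10⁻⁸ = 47710 N = 47.71 kN.
σ_{steel} = P/A₂ = 47710/170 = 280.7 MPa, tensile.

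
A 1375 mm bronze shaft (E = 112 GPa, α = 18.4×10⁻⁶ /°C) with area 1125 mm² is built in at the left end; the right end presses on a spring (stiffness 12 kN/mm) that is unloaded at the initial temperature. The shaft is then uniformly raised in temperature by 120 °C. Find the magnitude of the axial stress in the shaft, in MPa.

Free thermal expansion: δ_free = αΔT L = 18.4×10⁻⁶ × 120 × 1375 = 3.036 mm.
Let P be the compressive force at the spring. The shaft shortens elastically by PL/(AE) and the spring compresses by P/k; together these equal δ_free.
P [ L/(AE) + 1/k ] = δ_free → P [ 1375/(1125×112×10³) + 1/(12×10³) ] = 3.036.
P = 3.036 / 9.425×10⁻⁵ = 32210 N.
σ = P/A = 32210/1125 = 28.63 MPa.

σ ≈ 28.6 MPa (compressive)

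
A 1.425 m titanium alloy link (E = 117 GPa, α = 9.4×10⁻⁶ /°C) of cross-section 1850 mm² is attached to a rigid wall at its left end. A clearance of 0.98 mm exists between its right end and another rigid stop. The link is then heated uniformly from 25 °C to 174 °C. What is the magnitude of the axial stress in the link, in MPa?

If the wall were absent the link would grow by αΔT L = 9.4×10⁻⁶ × 149 × 1425 = 1.996 mm.
The gap closes (δ_free > 0.98 mm) and the wall then resists a further 1.996 − 0.98 = 1.016 mm of expansion.
That suppressed elongation corresponds to σ = E·Δ/L = 117×10³ × 1.016/1425 = 83.41 MPa.

σ ≈ 83.4 MPa (compressive)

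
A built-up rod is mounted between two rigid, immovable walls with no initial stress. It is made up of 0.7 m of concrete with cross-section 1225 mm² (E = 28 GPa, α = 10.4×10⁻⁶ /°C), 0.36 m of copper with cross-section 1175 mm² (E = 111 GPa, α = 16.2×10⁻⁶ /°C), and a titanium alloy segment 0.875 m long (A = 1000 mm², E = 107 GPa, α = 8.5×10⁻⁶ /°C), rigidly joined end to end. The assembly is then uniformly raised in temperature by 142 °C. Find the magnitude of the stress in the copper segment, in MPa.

σ ≈ 79.2 MPa (compressive)

With the walls removed the bar would change length by δ_free = Σ αᵢΔT Lᵢ = 10.4×10⁻⁶×142×700 + 16.2×10⁻⁶×142×360 + 8.5×10⁻⁶×142×875 = 2.918 mm.
Since the ends are fixed, an axial force P builds up, equal in every segment, with P · Σ Lᵢ/(AᵢEᵢ) = δ_free.
The series flexibility is Σ Lᵢ/(AᵢEᵢ) = 700/(1225×28×10³) + 360/(1175×111×10³) + 875/(1000×107×10³) = 3.135×10⁻⁵ mm/N.
So P = 2.918 / 3.135×10⁻⁵ = 93.09 kN, compressive.
σ_{copper} = P / A = 93090 / 1175 = 79.23 MPa.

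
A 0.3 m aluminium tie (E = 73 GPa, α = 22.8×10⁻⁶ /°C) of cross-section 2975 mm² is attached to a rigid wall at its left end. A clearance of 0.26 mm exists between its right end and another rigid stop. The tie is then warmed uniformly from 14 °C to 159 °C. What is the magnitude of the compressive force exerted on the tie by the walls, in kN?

If the wall were absent the tie would grow by αΔT L = 22.8×10⁻⁶ × 145 × 300 = 0.9918 mm.
After closing the 0.26 mm clearance, 0.9918 − 0.26 = 0.7318 mm of expansion remains to be suppressed by the wall.
So σ = E(δ_free − g)/L = 73×10³ × 0.7318/300 = 178.1 MPa.
Force on the wall = σA = 178.1 × 2975 mm² = 529.8 kN.

P ≈ 530 kN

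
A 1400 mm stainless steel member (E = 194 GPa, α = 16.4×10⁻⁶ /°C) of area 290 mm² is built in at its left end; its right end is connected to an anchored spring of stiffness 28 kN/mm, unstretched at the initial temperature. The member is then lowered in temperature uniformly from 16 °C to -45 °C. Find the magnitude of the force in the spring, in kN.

P ≈ 23.1 kN

Free thermal contraction: δ_free = αΔT L = 16.4×10⁻⁶ × 61 × 1400 = 1.401 mm.
Let P be the tensile force in the spring. The member extends elastically by PL/(AE) and the spring stretches by P/k; together these equal δ_free.
P [ L/(AE) + 1/k ] = δ_free → P [ 1400/(290×194×10³) + 1/(28×10³) ] = 1.401.
P = 1.401 / 6.06×10⁻⁵ = 23110 N.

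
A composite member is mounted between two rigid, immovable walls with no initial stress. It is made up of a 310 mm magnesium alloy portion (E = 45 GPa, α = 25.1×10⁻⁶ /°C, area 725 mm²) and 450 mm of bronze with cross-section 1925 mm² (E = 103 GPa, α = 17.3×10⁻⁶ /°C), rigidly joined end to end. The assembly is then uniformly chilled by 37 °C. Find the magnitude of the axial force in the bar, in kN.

P ≈ 48.9 kN (tensile)

With the walls removed the bar would change length by δ_free = Σ αᵢΔT Lᵢ = 25.1×10⁻⁶×37×310 + 17.3×10⁻⁶×37×450 = 0.5759 mm.
Since the ends are fixed, an axial force P builds up, equal in every segment, with P · Σ Lᵢ/(AᵢEᵢ) = δ_free.
Σ Lᵢ/(AᵢEᵢ) = 310/(725×45×10³) + 450/(1925×103×10³) = 1.177×10⁻⁵ mm/N.
So P = 0.5759 / 1.177×10⁻⁵ = 48.93 kN, tensile.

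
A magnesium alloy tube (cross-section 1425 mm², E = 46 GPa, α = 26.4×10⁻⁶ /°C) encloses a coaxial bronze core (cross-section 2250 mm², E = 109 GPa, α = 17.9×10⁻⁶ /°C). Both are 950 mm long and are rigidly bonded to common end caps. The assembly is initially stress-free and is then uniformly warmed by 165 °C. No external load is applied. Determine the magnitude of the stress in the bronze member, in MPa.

Equilibrium of a rigid end plate with no external load gives equal and opposite internal forces ±P in the two members. Since α_{magnesium alloy} > α_{bronze}, heating drives the magnesium alloy into compression and the bronze into tension.
Compatibility of the two members (thermal + elastic change equal): (α₁ − α₂)ΔT = P·[1/(A₁E₁) + 1/(A₂E₂)].
|α₁ − α₂|·ΔT = 8.5×10⁻⁶ × 165 = 0.001402.
1/(A₁E₁) + 1/(A₂E₂) = 1/(1425×46×10³) + 1/(2250×109×10³) = 1.933×10⁻⁸ N⁻¹.
So P = 0.001402 / 1.933×10⁻⁸ = 72.54 kN.
σ_{bronze} = P/A₂ = 72540/2250 = 32.24 MPa, tensile.

σ ≈ 32.2 MPa (tensile)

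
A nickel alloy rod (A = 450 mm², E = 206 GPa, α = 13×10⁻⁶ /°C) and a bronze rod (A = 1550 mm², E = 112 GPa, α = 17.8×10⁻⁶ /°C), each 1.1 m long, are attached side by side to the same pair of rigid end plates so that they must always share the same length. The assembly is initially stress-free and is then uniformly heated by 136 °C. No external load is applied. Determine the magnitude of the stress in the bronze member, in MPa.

Equilibrium of a rigid end plate with no external load gives equal and opposite internal forces ±P in the two members. Since α_{bronze} > α_{nickel alloy}, heating drives the bronze into compression and the nickel alloy into tension.
Compatibility of the two members (thermal + elastic change equal): (α₁ − α₂)ΔT = P·[1/(A₁E₁) + 1/(A₂E₂)].
|α₁ − α₂|·ΔT = 4.8×10⁻⁶ × 136 = 0.0006528.
1/(A₁E₁) + 1/(A₂E₂) = 1/(450×206×10³) + 1/(1550×112×10³) = 1.655×10⁻⁸ N⁻¹.
P = 0.0006528 / 1.655×10⁻⁸ = 39450 N = 39.45 kN.
σ_{bronze} = P/A₂ = 39450/1550 = 25.45 MPa, compressive.

σ ≈ 25.5 MPa (compressive)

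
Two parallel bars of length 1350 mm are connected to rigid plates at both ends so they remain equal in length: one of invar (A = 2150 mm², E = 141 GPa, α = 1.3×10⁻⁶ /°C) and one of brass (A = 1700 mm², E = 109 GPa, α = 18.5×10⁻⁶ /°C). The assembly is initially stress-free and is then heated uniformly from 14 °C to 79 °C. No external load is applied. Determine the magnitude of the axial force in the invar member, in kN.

The brass has the larger α, so on heating it would change length more than the invar if both were free. The rigid plates force a common final length, so the brass is put into compression and the invar into tension, with equal and opposite forces P (no external load).
Equating the net (thermal + elastic) strains gives |α₁ − α₂|·ΔT = P·[1/(A₁E₁) + 1/(A₂E₂)].
|α₁ − α₂|·ΔT = 17.2×10⁻⁶ × 65 = 0.001118.
1/(A₁E₁) + 1/(A₂E₂) = 1/(2150×141×10³) + 1/(1700×109×10³) = 8.695×10⁻⁹ N⁻¹.
So P = 0.001118 / 8.695×10⁻⁹ = 128.6 kN.

P ≈ 129 kN (tensile in the invar)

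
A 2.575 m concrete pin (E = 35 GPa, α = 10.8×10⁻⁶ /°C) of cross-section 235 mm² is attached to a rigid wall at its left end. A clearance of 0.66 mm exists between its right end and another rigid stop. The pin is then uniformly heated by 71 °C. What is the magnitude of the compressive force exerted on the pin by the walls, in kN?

Unrestrained expansion: δ_free = αΔT L = 10.8×10⁻⁶ × 71 × 2575 = 1.975 mm.
After closing the 0.66 mm clearance, 1.975 − 0.66 = 1.315 mm of expansion remains to be suppressed by the wall.
That suppressed elongation corresponds to σ = E·Δ/L = 35×10³ × 1.315/2575 = 17.87 MPa.
P = σA = 17.87 × 235 = 4.199 kN.

P ≈ 4.2 kN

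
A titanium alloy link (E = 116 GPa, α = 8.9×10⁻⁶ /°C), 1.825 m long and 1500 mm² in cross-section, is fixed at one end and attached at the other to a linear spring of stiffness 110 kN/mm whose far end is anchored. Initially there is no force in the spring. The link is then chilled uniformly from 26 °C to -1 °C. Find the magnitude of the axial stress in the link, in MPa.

σ ≈ 14.9 MPa (tensile)

Free thermal contraction: δ_free = αΔT L = 8.9×10⁻⁶ × 27 × 1825 = 0.4385 mm.
Let P be the tensile force in the spring. The link extends elastically by PL/(AE) and the spring stretches by P/k; together these equal δ_free.
P [ L/(AE) + 1/k ] = δ_free → P [ 1825/(1500×116×10³) + 1/(110×10³) ] = 0.4385.
P = 0.4385 / 1.958×10⁻⁵ = 22400 N.
σ = P/A = 22400/1500 = 14.93 MPa.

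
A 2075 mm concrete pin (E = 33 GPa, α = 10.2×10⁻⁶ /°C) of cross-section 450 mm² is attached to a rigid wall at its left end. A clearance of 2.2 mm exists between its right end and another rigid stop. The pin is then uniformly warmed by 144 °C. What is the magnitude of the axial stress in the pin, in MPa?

σ ≈ 13.5 MPa (compressive)

Free thermal elongation = αΔT L = 10.2×10⁻⁶ × 144 × 2075 = 3.048 mm.
After closing the 2.2 mm clearance, 3.048 − 2.2 = 0.8478 mm of expansion remains to be suppressed by the wall.
Compatibility: PL/(AE) = 0.8478 mm, so σ = P/A = E × (0.8478/2075) = 13.48 MPa.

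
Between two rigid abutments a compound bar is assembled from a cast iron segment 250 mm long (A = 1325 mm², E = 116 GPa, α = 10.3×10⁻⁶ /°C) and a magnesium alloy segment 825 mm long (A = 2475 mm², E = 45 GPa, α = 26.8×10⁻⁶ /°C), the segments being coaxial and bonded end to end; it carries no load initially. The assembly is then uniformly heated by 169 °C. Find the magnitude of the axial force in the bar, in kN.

P ≈ 462 kN (compressive)

If the supports were absent, the total length change would be Σ αᵢΔT Lᵢ = 10.3×10⁻⁶×169×250 + 26.8×10⁻⁶×169×825 = 4.172 mm.
The walls prevent any net length change, so an axial force P (same in every segment) develops. Compatibility: P · Σ Lᵢ/(AᵢEᵢ) = δ_free.
Σ Lᵢ/(AᵢEᵢ) = 250/(1325×116×10³) + 825/(2475×45×10³) = 9.034×10⁻⁶ mm/N.
So P = 4.172 / 9.034×10⁻⁶ = 461.8 kN, compressive.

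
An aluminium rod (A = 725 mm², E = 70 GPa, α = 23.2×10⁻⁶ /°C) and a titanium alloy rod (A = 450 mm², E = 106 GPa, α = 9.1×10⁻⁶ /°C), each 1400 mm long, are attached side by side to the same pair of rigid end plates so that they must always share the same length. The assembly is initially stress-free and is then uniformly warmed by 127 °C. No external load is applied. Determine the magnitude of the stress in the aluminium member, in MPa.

Both members must finish at the same length. With the larger α, the aluminium tends to over-expand; the plates restrain it, putting the aluminium in compression and the titanium alloy in tension. With no external load the two internal forces are equal and opposite, magnitude P.
Compatibility of the two members (thermal + elastic change equal): (α₁ − α₂)ΔT = P·[1/(A₁E₁) + 1/(A₂E₂)].
|α₁ − α₂|·ΔT = 14.1×10⁻⁶ × 127 = 0.001791.
1/(A₁E₁) + 1/(A₂E₂) = 1/(725×70×10³) + 1/(450×106×10³) = 4.067×10⁻⁸ N⁻¹.
So P = 0.001791 / 4.067×10⁻⁸ = 44.03 kN.
σ_{aluminium} = P/A₁ = 44030/725 = 60.73 MPa, compressive.

σ ≈ 60.7 MPa (compressive)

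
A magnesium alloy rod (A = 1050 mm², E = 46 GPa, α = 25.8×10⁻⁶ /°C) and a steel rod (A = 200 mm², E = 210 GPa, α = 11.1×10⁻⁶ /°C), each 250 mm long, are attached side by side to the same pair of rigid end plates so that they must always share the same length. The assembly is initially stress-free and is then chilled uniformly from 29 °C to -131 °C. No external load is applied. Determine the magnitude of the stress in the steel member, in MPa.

The magnesium alloy has the larger α, so on cooling it would change length more than the steel if both were free. The rigid plates force a common final length, so the magnesium alloy is put into tension and the steel into compression, with equal and opposite forces P (no external load).
Setting the final lengths equal and cancelling L: (α₁ − α₂)ΔT = P/(A₁E₁) + P/(A₂E₂).
|α₁ − α₂|·ΔT = 14.7×10⁻⁶ × 160 = 0.002352.
1/(A₁E₁) + 1/(A₂E₂) = 1/(1050×46×10³) + 1/(200×210×10³) = 4.451×10⁻⁸ N⁻¹.
P = 0.002352 / 4.451×10⁻⁸ = 52840 N = 52.84 kN.
σ_{steel} = P/A₂ = 52840/200 = 264.2 MPa, compressive.

σ ≈ 264 MPa (compressive)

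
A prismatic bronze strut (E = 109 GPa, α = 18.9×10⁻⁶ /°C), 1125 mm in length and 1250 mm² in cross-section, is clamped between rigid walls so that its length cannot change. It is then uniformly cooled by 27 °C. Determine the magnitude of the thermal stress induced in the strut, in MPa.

With length fixed, the mechanical strain must cancel the thermal strain αΔT = 18.9×10⁻⁶ × 27 = 510.3×10⁻⁶.
The stress required to suppress this strain is σ = Eε = 109×10³ × 510.3×10⁻⁶ = 55.62 MPa, tensile since the strut is trying to contract.

σ ≈ 55.6 MPa (tensile)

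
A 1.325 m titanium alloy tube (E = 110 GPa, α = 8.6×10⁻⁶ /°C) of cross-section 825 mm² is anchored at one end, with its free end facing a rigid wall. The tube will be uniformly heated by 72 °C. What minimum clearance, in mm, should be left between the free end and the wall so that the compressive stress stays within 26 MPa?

g ≈ 0.507 mm

Free expansion if unrestrained: δ_free = αΔT L = 8.6×10⁻⁶ × 72 × 1325 = 0.8204 mm.
At the allowable stress the elastic shortening the wall may impose is σL/E = 26 × 1325 / (110×10³) = 0.3132 mm.
So the gap has to take up the difference, g_min = δ_free − σL/E = 0.8204 − 0.3132 = 0.5073 mm.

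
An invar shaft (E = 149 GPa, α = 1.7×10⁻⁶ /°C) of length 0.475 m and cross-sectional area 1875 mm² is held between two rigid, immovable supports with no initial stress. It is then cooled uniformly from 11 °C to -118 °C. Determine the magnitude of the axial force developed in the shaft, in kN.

With zero net strain, σ = E·αΔT = 149 GPa × 1.7×10⁻⁶ × 129 = 32.68 MPa.
Axial force P = σA = 32.68 × 1875 = 61270 N = 61.27 kN, tensile.

P ≈ 61.3 kN (tensile)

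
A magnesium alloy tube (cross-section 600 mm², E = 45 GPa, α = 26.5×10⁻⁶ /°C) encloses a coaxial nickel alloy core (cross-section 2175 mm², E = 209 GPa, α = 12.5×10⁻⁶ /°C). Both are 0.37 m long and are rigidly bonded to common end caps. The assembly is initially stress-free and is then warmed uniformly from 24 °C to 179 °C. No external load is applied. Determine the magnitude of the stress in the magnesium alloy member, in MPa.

The magnesium alloy has the larger α, so on heating it would change length more than the nickel alloy if both were free. The rigid plates force a common final length, so the magnesium alloy is put into compression and the nickel alloy into tension, with equal and opposite forces P (no external load).
Compatibility of the two members (thermal + elastic change equal): (α₁ − α₂)ΔT = P·[1/(A₁E₁) + 1/(A₂E₂)].
|α₁ − α₂|·ΔT = 14×10⁻⁶ × 155 = 0.00217.
1/(A₁E₁) + 1/(A₂E₂) = 1/(600×45×10³) + 1/(2175×209×10³) = 3.924×10⁻⁸ N⁻¹.
P = 0.00217 / 3.924×10⁻⁸ = 55310 N = 55.31 kN.
σ_{magnesium alloy} = P/A₁ = 55310/600 = 92.18 MPa, compressive.

σ ≈ 92.2 MPa (compressive)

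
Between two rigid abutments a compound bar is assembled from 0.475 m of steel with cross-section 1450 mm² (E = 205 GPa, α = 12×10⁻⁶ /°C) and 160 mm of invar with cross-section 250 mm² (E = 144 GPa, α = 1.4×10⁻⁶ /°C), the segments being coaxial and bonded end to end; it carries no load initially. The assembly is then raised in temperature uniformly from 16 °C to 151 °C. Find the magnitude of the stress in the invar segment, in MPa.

Free thermal expansion of the whole bar: Σ αᵢΔT Lᵢ = 12×10⁻⁶×135×475 + 1.4×10⁻⁶×135×160 = 0.7997 mm.
The rigid supports impose zero overall length change; the single axial force P common to all segments must satisfy P Σ Lᵢ/(AᵢEᵢ) = δ_free.
Σ Lᵢ/(AᵢEᵢ) = 475/(1450×205×10³) + 160/(250×144×10³) = 6.042×10⁻⁶ mm/N.
Hence P = δ_free / Σ(L/AE) = 0.7997/6.042×10⁻⁶ = 132.4 kN (compressive).
σ_{invar} = P / A = 132400 / 250 = 529.4 MPa.

σ ≈ 529 MPa (compressive)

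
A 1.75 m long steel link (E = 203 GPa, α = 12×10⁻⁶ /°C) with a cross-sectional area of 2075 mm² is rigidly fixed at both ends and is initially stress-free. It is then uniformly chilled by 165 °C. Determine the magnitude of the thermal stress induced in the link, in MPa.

σ ≈ 402 MPa (tensile)

Because both ends are immovable the net strain is zero, and the suppressed thermal strain is αΔT = 12×10⁻⁶ × 165 = 1980×10⁻⁶.
σ = EαΔT = 203×10³ × 12×10⁻⁶ × 165 = 401.9 MPa (tensile; the link is trying to contract).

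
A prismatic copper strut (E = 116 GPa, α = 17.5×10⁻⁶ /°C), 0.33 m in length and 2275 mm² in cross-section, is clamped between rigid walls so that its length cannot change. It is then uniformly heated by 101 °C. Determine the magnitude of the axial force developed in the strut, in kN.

The ends cannot move, so σ = EαΔT = 116×10³ × 17.5×10⁻⁶ × 101 = 205 MPa.
Then P = σA = 205 × 2275 mm² = 466.4 kN, compressive.

P ≈ 466 kN (compressive)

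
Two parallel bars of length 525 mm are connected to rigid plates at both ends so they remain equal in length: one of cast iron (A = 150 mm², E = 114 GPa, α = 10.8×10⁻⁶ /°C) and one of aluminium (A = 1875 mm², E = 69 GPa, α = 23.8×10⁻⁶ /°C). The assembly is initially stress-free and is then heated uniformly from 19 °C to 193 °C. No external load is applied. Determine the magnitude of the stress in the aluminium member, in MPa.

σ ≈ 18.2 MPa (compressive)

The aluminium has the larger α, so on heating it would change length more than the cast iron if both were free. The rigid plates force a common final length, so the aluminium is put into compression and the cast iron into tension, with equal and opposite forces P (no external load).
Setting the final lengths equal and cancelling L: (α₁ − α₂)ΔT = P/(A₁E₁) + P/(A₂E₂).
|α₁ − α₂|·ΔT = 13×10⁻⁶ × 174 = 0.002262.
1/(A₁E₁) + 1/(A₂E₂) = 1/(150×114×10³) + 1/(1875×69×10³) = 6.621×10⁻⁸ N⁻¹.
P = 0.002262 / 6.621×10⁻⁸ = 34160 N = 34.16 kN.
σ_{aluminium} = P/A₂ = 34160/1875 = 18.22 MPa, compressive.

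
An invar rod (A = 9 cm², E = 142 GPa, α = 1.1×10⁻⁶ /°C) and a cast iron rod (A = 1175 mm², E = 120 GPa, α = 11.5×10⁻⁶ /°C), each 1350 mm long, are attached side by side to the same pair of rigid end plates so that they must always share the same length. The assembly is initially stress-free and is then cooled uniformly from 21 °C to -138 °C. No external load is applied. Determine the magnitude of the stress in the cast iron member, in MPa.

The cast iron has the larger α, so on cooling it would change length more than the invar if both were free. The rigid plates force a common final length, so the cast iron is put into tension and the invar into compression, with equal and opposite forces P (no external load).
Equating the net (thermal + elastic) strains gives |α₁ − α₂|·ΔT = P·[1/(A₁E₁) + 1/(A₂E₂)].
|α₁ − α₂|·ΔT = 10.4×10⁻⁶ × 159 = 0.001654.
1/(A₁E₁) + 1/(A₂E₂) = 1/(900×142×10³) + 1/(1175×120×10³) = 1.492×10⁻⁸ N⁻¹.
So P = 0.001654 / 1.492×10⁻⁸ = 110.9 kN.
σ_{cast iron} = P/A₂ = 110900/1175 = 94.34 MPa, tensile.

σ ≈ 94.3 MPa (tensile)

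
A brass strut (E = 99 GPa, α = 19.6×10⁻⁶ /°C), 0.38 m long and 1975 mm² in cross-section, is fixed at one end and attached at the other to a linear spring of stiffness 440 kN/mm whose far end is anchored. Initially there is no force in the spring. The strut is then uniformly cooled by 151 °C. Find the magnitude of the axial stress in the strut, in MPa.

If the spring were absent the strut would shorten by αΔT L = 19.6×10⁻⁶ × 151 × 380 = 1.125 mm.
With a force P in the spring, the elastic change of the strut is PL/(AE) and that of the spring is P/k; compatibility requires their sum to equal δ_free.
So P = δ_free / [L/(AE) + 1/k] = 1.125 / [ 380/(1975×99×10³) + 1/(440×10³) ].
P = 1.125 / 4.216×10⁻⁶ = 266700 N.
σ = P/A = 266700/1975 = 135.1 MPa.

σ ≈ 135 MPa (tensile)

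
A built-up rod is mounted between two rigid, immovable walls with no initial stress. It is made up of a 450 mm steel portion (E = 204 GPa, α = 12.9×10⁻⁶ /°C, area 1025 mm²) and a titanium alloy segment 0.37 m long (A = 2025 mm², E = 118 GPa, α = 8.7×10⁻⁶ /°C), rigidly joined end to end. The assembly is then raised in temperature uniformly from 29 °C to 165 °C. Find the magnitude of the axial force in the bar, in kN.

With the walls removed the bar would change length by δ_free = Σ αᵢΔT Lᵢ = 12.9×10⁻⁶×136×450 + 8.7×10⁻⁶×136×370 = 1.227 mm.
Since the ends are fixed, an axial force P builds up, equal in every segment, with P · Σ Lᵢ/(AᵢEᵢ) = δ_free.
Σ Lᵢ/(AᵢEᵢ) = 450/(1025×204×10³) + 370/(2025×118×10³) = 3.701×10⁻⁶ mm/N.
So P = 1.227 / 3.701×10⁻⁶ = 331.6 kN, compressive.

P ≈ 332 kN (compressive)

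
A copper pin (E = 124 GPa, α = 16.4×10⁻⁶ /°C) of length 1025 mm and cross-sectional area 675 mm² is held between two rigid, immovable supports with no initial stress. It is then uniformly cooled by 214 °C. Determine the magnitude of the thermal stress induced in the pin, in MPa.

Because both ends are immovable the net strain is zero, and the suppressed thermal strain is αΔT = 16.4×10⁻⁶ × 214 = 3509.6×10⁻⁶.
σ = EαΔT = 124×10³ × 16.4×10⁻⁶ × 214 = 435.2 MPa (tensile; the pin is trying to contract).

σ ≈ 435 MPa (tensile)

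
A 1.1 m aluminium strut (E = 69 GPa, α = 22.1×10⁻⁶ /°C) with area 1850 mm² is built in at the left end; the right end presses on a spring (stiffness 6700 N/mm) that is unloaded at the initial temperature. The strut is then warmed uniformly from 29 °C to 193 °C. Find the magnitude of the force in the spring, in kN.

P ≈ 25.3 kN

The unrestrained thermal change is αΔT L = 22.1×10⁻⁶ × 164 × 1100 = 3.987 mm.
Let P be the compressive force at the spring. The strut shortens elastically by PL/(AE) and the spring compresses by P/k; together these equal δ_free.
P [ L/(AE) + 1/k ] = δ_free → P [ 1100/(1850×69×10³) + 1/(6700) ] = 3.987.
P = 3.987 / 0.0001579 = 25250 N.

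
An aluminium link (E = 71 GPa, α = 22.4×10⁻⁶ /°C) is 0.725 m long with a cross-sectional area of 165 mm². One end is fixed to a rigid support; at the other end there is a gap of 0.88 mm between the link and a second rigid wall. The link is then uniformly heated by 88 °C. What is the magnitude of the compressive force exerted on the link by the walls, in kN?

P ≈ 8.87 kN

Free thermal elongation = αΔT L = 22.4×10⁻⁶ × 88 × 725 = 1.429 mm.
The gap closes (δ_free > 0.88 mm) and the wall then resists a further 1.429 − 0.88 = 0.5491 mm of expansion.
So σ = E(δ_free − g)/L = 71×10³ × 0.5491/725 = 53.78 MPa.
Force on the wall = σA = 53.78 × 165 mm² = 8.873 kN.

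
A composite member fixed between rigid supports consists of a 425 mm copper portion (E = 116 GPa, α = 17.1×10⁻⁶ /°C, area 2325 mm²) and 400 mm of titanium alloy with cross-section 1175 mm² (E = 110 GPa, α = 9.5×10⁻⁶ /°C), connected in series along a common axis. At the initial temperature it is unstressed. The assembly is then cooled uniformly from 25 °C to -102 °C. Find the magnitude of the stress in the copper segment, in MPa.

σ ≈ 129 MPa (tensile)

Free thermal contraction of the whole bar: Σ αᵢΔT Lᵢ = 17.1×10⁻⁶×127×425 + 9.5×10⁻⁶×127×400 = 1.406 mm.
The walls prevent any net length change, so an axial force P (same in every segment) develops. Compatibility: P · Σ Lᵢ/(AᵢEᵢ) = δ_free.
The series flexibility is Σ Lᵢ/(AᵢEᵢ) = 425/(2325×116×10³) + 400/(1175×110×10³) = 4.671×10⁻⁶ mm/N.
P = 1.406 / 4.671×10⁻⁶ = 300900 N = 300.9 kN, tensile.
σ_{copper} = P / A = 300900 / 2325 = 129.4 MPa.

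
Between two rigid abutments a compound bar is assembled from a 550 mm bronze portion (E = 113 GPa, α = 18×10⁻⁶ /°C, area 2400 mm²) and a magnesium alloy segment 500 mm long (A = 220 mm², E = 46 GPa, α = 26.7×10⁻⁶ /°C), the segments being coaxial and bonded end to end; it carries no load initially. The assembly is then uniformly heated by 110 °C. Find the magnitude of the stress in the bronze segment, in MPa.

σ ≈ 20.7 MPa (compressive)

Free thermal expansion of the whole bar: Σ αᵢΔT Lᵢ = 18×10⁻⁶×110×550 + 26.7×10⁻⁶×110×500 = 2.558 mm.
The walls prevent any net length change, so an axial force P (same in every segment) develops. Compatibility: P · Σ Lᵢ/(AᵢEᵢ) = δ_free.
Σ Lᵢ/(AᵢEᵢ) = 550/(2400×113×10³) + 500/(220×46×10³) = 5.144×10⁻⁵ mm/N.
So P = 2.558 / 5.144×10⁻⁵ = 49.72 kN, compressive.
σ_{bronze} = P / A = 49720 / 2400 = 20.72 MPa.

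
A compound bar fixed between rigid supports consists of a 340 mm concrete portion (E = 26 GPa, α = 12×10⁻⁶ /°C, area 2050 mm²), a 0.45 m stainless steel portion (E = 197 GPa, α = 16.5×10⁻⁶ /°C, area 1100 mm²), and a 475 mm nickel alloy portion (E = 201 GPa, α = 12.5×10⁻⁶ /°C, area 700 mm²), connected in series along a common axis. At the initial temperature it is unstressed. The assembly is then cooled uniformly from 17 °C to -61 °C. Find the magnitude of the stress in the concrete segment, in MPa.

With the walls removed the bar would change length by δ_free = Σ αᵢΔT Lᵢ = 12×10⁻⁶×78×340 + 16.5×10⁻⁶×78×450 + 12.5×10⁻⁶×78×475 = 1.361 mm.
Since the ends are fixed, an axial force P builds up, equal in every segment, with P · Σ Lᵢ/(AᵢEᵢ) = δ_free.
The series flexibility is Σ Lᵢ/(AᵢEᵢ) = 340/(2050×26×10³) + 450/(1100×197×10³) + 475/(700×201×10³) = 1.183×10⁻⁵ mm/N.
Hence P = δ_free / Σ(L/AE) = 1.361/1.183×10⁻⁵ = 115 kN (tensile).
σ_{concrete} = P / A = 115000 / 2050 = 56.09 MPa.

σ ≈ 56.1 MPa (tensile)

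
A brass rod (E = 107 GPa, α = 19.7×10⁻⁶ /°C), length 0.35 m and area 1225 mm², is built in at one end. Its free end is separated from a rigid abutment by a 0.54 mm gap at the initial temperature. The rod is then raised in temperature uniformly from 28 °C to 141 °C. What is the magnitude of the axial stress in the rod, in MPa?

If the wall were absent the rod would grow by αΔT L = 19.7×10⁻⁶ × 113 × 350 = 0.7791 mm.
This exceeds the 0.54 mm gap, so the wall pushes back. The portion of expansion that must be recovered elastically is δ_free − gap = 0.7791 − 0.54 = 0.2391 mm.
So σ = E(δ_free − g)/L = 107×10³ × 0.2391/350 = 73.11 MPa.

σ ≈ 73.1 MPa (compressive)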